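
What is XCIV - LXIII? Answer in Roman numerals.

XCIV = 94
LXIII = 63
94 - 63 = 31

XXXI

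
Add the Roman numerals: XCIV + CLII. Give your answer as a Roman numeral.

XCIV = 94
CLII = 152
94 + 152 = 246

CCXLVI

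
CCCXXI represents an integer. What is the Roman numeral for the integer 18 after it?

CCCXXI = 321
321 + 18 = 339

CCCXXXIX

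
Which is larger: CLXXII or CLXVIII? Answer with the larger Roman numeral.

CLXXII = 172
CLXVIII = 168
172 is larger

CLXXII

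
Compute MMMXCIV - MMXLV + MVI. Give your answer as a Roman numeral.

MMMXCIV = 3094, MMXLV = 2045, MVI = 1006
3094 - 2045 = 1049
1049 + 1006 = 2055

MMLV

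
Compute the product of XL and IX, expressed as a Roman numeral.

XL = 40
IX = 9
40 × 9 = 360

CCCLX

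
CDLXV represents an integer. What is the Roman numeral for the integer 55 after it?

CDLXV = 465
465 + 55 = 520

DXX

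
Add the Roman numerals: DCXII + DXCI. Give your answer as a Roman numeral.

DCXII = 612
DXCI = 591
612 + 591 = 1203

MCCIII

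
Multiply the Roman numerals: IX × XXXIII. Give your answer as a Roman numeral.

IX = 9
XXXIII = 33
9 × 33 = 297

CCXCVII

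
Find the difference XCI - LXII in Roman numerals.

XCI = 91
LXII = 62
91 - 62 = 29

XXIX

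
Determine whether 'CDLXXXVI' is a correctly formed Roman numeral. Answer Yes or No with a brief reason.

'CDLXXXVI': Check the rules: uses only the symbols I, V, X, L, C, D, M; no symbol is repeated more than three times in a row; V, L and D each appear at most once; the only place a smaller symbol precedes a larger one is the allowed subtractive pair CD, the symbol right after such a pair (if any) is smaller than the pair's first symbol, and otherwise the values never increase from left to right. Value: CD (400) + L (50) + X (10) + X (10) + X (10) + V (5) + I (1) = 486. So it is a valid standard Roman numeral.

Yes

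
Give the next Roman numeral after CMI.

CMI = 901, so the next integer is 901 + 1 = 902

CMII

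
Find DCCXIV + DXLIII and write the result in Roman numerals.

DCCXIV = 714
DXLIII = 543
714 + 543 = 1257

MCCLVII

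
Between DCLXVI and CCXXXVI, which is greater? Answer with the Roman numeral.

DCLXVI = 666
CCXXXVI = 236
666 is larger

DCLXVI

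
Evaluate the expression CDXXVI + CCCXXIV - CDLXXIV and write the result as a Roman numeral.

CDXXVI = 426, CCCXXIV = 324, CDLXXIV = 474
426 + 324 = 750
750 - 474 = 276

CCLXXVI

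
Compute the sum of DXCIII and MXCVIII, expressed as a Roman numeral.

DXCIII = 593
MXCVIII = 1098
593 + 1098 = 1691

MDCXCI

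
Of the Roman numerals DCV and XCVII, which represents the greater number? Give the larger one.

DCV = 605
XCVII = 97
605 is larger

DCV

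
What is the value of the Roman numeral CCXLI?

CCXLI: C=100, C=100, XL=40, I=1
100 + 100 + 40 + 1 = 241

241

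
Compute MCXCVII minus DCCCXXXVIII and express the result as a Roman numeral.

MCXCVII = 1197
DCCCXXXVIII = 838
1197 - 838 = 359

CCCLIX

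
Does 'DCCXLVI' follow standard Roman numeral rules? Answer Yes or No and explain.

'DCCXLVI': Check the rules: uses only the symbols I, V, X, L, C, D, M; no symbol is repeated more than three times in a row; V, L and D each appear at most once; the only place a smaller symbol precedes a larger one is the allowed subtractive pair XL, the symbol right after such a pair (if any) is smaller than the pair's first symbol, and otherwise the values never increase from left to right. Value: D (500) + C (100) + C (100) + XL (40) + V (5) + I (1) = 746. So it is a valid standard Roman numeral.

Yes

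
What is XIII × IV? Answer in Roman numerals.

XIII = 13
IV = 4
13 × 4 = 52

LII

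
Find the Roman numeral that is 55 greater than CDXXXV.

CDXXXV = 435
435 + 55 = 490

CDXC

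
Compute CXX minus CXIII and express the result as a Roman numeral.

CXX = 120
CXIII = 113
120 - 113 = 7

VII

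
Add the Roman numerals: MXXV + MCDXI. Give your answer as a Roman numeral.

MXXV = 1025
MCDXI = 1411
1025 + 1411 = 2436

MMCDXXXVI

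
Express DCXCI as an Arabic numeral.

DCXCI: D=500, C=100, XC=90, I=1
500 + 100 + 90 + 1 = 691

691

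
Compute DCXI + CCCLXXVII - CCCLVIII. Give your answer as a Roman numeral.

DCXI = 611, CCCLXXVII = 377, CCCLVIII = 358
611 + 377 = 988
988 - 358 = 630

DCXXX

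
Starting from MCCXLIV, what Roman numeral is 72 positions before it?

MCCXLIV = 1244
1244 - 72 = 1172

MCLXXII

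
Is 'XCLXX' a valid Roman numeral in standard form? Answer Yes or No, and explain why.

'XCLXX': X (position 1) comes before the larger symbol L (position 3) without being directly in front of it as a subtractive pair; apart from IV, IX, XL, XC, CD and CM, symbols must go from largest to smallest

No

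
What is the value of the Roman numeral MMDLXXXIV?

MMDLXXXIV: M=1000, M=1000, D=500, L=50, X=10, X=10, X=10, IV=4
1000 + 1000 + 500 + 50 + 10 + 10 + 10 + 4 = 2584

2584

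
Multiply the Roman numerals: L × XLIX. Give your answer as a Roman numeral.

L = 50
XLIX = 49
50 × 49 = 2450

MMCDL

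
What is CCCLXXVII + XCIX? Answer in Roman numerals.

CCCLXXVII = 377
XCIX = 99
377 + 99 = 476

CDLXXVI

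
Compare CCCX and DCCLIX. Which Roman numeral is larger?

CCCX = 310
DCCLIX = 759
759 is larger

DCCLIX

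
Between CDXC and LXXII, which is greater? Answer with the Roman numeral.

CDXC = 490
LXXII = 72
490 is larger

CDXC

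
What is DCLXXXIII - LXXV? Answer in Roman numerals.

DCLXXXIII = 683
LXXV = 75
683 - 75 = 608

DCVIII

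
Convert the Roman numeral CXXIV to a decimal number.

CXXIV: C=100, X=10, X=10, IV=4
100 + 10 + 10 + 4 = 124

124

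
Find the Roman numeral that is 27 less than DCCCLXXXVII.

DCCCLXXXVII = 887
887 - 27 = 860

DCCCLX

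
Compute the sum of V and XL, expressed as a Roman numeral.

V = 5
XL = 40
5 + 40 = 45

XLV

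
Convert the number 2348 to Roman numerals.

Convert 2348 to Roman numerals:
  2348 contains 2×1000 (MM)
  348 contains 3×100 (CCC)
  48 contains 1×40 (XL)
  8 contains 1×5 (V)
  3 contains 3×1 (III)

MMCCCXLVIII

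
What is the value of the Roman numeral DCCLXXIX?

DCCLXXIX: D=500, C=100, C=100, L=50, X=10, X=10, IX=9
500 + 100 + 100 + 50 + 10 + 10 + 9 = 779

779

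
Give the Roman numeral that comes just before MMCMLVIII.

MMCMLVIII = 2958, so the previous integer is 2958 - 1 = 2957

MMCMLVII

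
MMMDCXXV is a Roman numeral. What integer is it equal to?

MMMDCXXV: M=1000, M=1000, M=1000, D=500, C=100, X=10, X=10, V=5
1000 + 1000 + 1000 + 500 + 100 + 10 + 10 + 5 = 3625

3625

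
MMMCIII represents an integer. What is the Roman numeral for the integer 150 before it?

MMMCIII = 3103
3103 - 150 = 2953

MMCMLIII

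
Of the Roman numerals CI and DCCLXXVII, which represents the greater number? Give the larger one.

CI = 101
DCCLXXVII = 777
777 is larger

DCCLXXVII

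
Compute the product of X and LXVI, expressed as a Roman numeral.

X = 10
LXVI = 66
10 × 66 = 660

DCLX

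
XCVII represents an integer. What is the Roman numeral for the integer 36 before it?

XCVII = 97
97 - 36 = 61

LXI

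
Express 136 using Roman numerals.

Convert 136 to Roman numerals:
  136 contains 1×100 (C)
  36 contains 3×10 (XXX)
  6 contains 1×5 (V)
  1 contains 1×1 (I)

CXXXVI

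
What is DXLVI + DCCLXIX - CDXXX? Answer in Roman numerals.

DXLVI = 546, DCCLXIX = 769, CDXXX = 430
546 + 769 = 1315
1315 - 430 = 885

DCCCLXXXV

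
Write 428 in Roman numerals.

Convert 428 to Roman numerals:
  428 contains 1×400 (CD)
  28 contains 2×10 (XX)
  8 contains 1×5 (V)
  3 contains 3×1 (III)

CDXXVIII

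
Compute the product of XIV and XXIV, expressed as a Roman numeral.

XIV = 14
XXIV = 24
14 × 24 = 336

CCCXXXVI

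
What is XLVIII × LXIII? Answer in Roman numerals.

XLVIII = 48
LXIII = 63
48 × 63 = 3024

MMMXXIV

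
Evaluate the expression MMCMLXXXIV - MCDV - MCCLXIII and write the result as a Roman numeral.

MMCMLXXXIV = 2984, MCDV = 1405, MCCLXIII = 1263
2984 - 1405 = 1579
1579 - 1263 = 316

CCCXVI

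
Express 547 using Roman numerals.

Convert 547 to Roman numerals:
  547 contains 1×500 (D)
  47 contains 1×40 (XL)
  7 contains 1×5 (V)
  2 contains 2×1 (II)

DXLVII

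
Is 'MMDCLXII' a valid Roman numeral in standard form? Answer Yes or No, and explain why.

'MMDCLXII': Check the rules: uses only the symbols I, V, X, L, C, D, M; no symbol is repeated more than three times in a row; V, L and D each appear at most once; no smaller symbol precedes a larger one (values never increase from left to right). Value: M (1000) + M (1000) + D (500) + C (100) + L (50) + X (10) + I (1) + I (1) = 2662. So it is a valid standard Roman numeral.

Yes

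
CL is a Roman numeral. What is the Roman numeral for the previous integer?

CL = 150; previous is 149

CXLIX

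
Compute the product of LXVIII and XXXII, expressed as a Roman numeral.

LXVIII = 68
XXXII = 32
68 × 32 = 2176

MMCLXXVI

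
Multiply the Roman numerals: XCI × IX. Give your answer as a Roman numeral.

XCI = 91
IX = 9
91 × 9 = 819

DCCCXIX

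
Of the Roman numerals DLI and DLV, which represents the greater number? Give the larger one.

DLI = 551
DLV = 555
555 is larger

DLV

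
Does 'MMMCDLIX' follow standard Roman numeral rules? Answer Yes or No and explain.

'MMMCDLIX': Check the rules: uses only the symbols I, V, X, L, C, D, M; no symbol is repeated more than three times in a row; V, L and D each appear at most once; the only places a smaller symbol precedes a larger one are the allowed subtractive pairs CD, IX, the symbol right after such a pair (if any) is smaller than the pair's first symbol, and otherwise the values never increase from left to right. Value: M (1000) + M (1000) + M (1000) + CD (400) + L (50) + IX (9) = 3459. So it is a valid standard Roman numeral.

Yes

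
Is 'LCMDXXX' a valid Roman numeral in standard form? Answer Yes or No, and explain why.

'LCMDXXX': Invalid subtractive combination: LC

No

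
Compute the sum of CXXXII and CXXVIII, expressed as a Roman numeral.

CXXXII = 132
CXXVIII = 128
132 + 128 = 260

CCLX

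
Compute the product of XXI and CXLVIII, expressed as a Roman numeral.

XXI = 21
CXLVIII = 148
21 × 148 = 3108

MMMCVIII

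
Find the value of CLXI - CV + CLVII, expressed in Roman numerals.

CLXI = 161, CV = 105, CLVII = 157
161 - 105 = 56
56 + 157 = 213

CCXIII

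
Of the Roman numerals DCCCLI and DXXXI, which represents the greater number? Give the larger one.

DCCCLI = 851
DXXXI = 531
851 is larger

DCCCLI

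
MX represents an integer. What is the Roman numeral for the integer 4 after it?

MX = 1010
1010 + 4 = 1014

MXIV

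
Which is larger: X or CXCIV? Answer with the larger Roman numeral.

X = 10
CXCIV = 194
194 is larger

CXCIV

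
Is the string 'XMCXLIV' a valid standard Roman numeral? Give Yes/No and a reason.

'XMCXLIV': Invalid subtractive combination: XM

No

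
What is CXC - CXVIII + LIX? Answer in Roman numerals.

CXC = 190, CXVIII = 118, LIX = 59
190 - 118 = 72
72 + 59 = 131

CXXXI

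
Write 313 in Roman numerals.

Convert 313 to Roman numerals:
  313 contains 3×100 (CCC)
  13 contains 1×10 (X)
  3 contains 3×1 (III)

CCCXIII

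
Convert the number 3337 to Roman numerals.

Convert 3337 to Roman numerals:
  3337 contains 3×1000 (MMM)
  337 contains 3×100 (CCC)
  37 contains 3×10 (XXX)
  7 contains 1×5 (V)
  2 contains 2×1 (II)

MMMCCCXXXVII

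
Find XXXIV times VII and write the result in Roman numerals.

XXXIV = 34
VII = 7
34 × 7 = 238

CCXXXVIII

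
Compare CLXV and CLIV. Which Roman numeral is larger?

CLXV = 165
CLIV = 154
165 is larger

CLXV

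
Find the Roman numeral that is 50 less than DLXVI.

DLXVI = 566
566 - 50 = 516

DXVI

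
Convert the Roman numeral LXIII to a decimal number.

LXIII: L=50, X=10, I=1, I=1, I=1
50 + 10 + 1 + 1 + 1 = 63

63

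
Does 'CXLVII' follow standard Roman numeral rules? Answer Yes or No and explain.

'CXLVII': Check the rules: uses only the symbols I, V, X, L, C, D, M; no symbol is repeated more than three times in a row; V, L and D each appear at most once; the only place a smaller symbol precedes a larger one is the allowed subtractive pair XL, the symbol right after such a pair (if any) is smaller than the pair's first symbol, and otherwise the values never increase from left to right. Value: C (100) + XL (40) + V (5) + I (1) + I (1) = 147. So it is a valid standard Roman numeral.

Yes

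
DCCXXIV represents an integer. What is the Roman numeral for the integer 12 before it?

DCCXXIV = 724
724 - 12 = 712

DCCXII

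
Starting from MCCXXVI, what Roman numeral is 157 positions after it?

MCCXXVI = 1226
1226 + 157 = 1383

MCCCLXXXIII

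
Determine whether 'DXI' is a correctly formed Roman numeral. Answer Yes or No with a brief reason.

'DXI': Check the rules: uses only the symbols I, V, X, L, C, D, M; no symbol is repeated more than three times in a row; V, L and D each appear at most once; no smaller symbol precedes a larger one (values never increase from left to right). Value: D (500) + X (10) + I (1) = 511. So it is a valid standard Roman numeral.

Yes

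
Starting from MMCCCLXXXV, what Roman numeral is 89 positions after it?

MMCCCLXXXV = 2385
2385 + 89 = 2474

MMCDLXXIV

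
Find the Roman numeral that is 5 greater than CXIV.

CXIV = 114
114 + 5 = 119

CXIX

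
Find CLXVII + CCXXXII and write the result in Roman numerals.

CLXVII = 167
CCXXXII = 232
167 + 232 = 399

CCCXCIX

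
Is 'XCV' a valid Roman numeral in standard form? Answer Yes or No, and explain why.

'XCV': Check the rules: uses only the symbols I, V, X, L, C, D, M; no symbol is repeated more than three times in a row; V, L and D each appear at most once; the only place a smaller symbol precedes a larger one is the allowed subtractive pair XC, the symbol right after such a pair (if any) is smaller than the pair's first symbol, and otherwise the values never increase from left to right. Value: XC (90) + V (5) = 95. So it is a valid standard Roman numeral.

Yes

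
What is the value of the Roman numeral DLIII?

DLIII: D=500, L=50, I=1, I=1, I=1
500 + 50 + 1 + 1 + 1 = 553

553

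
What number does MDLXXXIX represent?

MDLXXXIX: M=1000, D=500, L=50, X=10, X=10, X=10, IX=9
1000 + 500 + 50 + 10 + 10 + 10 + 9 = 1589

1589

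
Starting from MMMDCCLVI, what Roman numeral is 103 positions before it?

MMMDCCLVI = 3756
3756 - 103 = 3653

MMMDCLIII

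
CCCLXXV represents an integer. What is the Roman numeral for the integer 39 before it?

CCCLXXV = 375
375 - 39 = 336

CCCXXXVI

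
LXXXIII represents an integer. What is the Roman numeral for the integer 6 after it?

LXXXIII = 83
83 + 6 = 89

LXXXIX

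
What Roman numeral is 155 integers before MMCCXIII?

MMCCXIII = 2213
2213 - 155 = 2058

MMLVIII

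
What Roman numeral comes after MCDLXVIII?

MCDLXVIII = 1468, so the next integer is 1468 + 1 = 1469

MCDLXIX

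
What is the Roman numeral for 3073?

Convert 3073 to Roman numerals:
  3073 contains 3×1000 (MMM)
  73 contains 1×50 (L)
  23 contains 2×10 (XX)
  3 contains 3×1 (III)

MMMLXXIII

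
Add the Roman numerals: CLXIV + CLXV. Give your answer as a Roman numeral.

CLXIV = 164
CLXV = 165
164 + 165 = 329

CCCXXIX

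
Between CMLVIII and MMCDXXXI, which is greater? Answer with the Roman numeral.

CMLVIII = 958
MMCDXXXI = 2431
2431 is larger

MMCDXXXI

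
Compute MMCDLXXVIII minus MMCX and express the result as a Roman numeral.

MMCDLXXVIII = 2478
MMCX = 2110
2478 - 2110 = 368

CCCLXVIII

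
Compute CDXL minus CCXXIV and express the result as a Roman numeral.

CDXL = 440
CCXXIV = 224
440 - 224 = 216

CCXVI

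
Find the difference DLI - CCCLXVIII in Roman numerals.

DLI = 551
CCCLXVIII = 368
551 - 368 = 183

CLXXXIII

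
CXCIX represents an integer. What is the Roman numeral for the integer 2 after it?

CXCIX = 199
199 + 2 = 201

CCI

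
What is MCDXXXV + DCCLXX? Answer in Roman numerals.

MCDXXXV = 1435
DCCLXX = 770
1435 + 770 = 2205

MMCCV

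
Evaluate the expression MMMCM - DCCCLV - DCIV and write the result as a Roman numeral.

MMMCM = 3900, DCCCLV = 855, DCIV = 604
3900 - 855 = 3045
3045 - 604 = 2441

MMCDXLI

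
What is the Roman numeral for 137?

Convert 137 to Roman numerals:
  137 contains 1×100 (C)
  37 contains 3×10 (XXX)
  7 contains 1×5 (V)
  2 contains 2×1 (II)

CXXXVII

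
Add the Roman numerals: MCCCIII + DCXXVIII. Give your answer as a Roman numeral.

MCCCIII = 1303
DCXXVIII = 628
1303 + 628 = 1931

MCMXXXI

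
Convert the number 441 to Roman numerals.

Convert 441 to Roman numerals:
  441 contains 1×400 (CD)
  41 contains 1×40 (XL)
  1 contains 1×1 (I)

CDXLI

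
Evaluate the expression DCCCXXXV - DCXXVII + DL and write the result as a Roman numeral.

DCCCXXXV = 835, DCXXVII = 627, DL = 550
835 - 627 = 208
208 + 550 = 758

DCCLVIII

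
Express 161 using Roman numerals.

Convert 161 to Roman numerals:
  161 contains 1×100 (C)
  61 contains 1×50 (L)
  11 contains 1×10 (X)
  1 contains 1×1 (I)

CLXI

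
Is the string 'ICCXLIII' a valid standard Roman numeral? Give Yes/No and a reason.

'ICCXLIII': Invalid subtractive combination: IC

No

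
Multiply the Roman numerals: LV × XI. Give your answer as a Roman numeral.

LV = 55
XI = 11
55 × 11 = 605

DCV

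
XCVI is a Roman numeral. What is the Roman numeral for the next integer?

XCVI = 96, so the next integer is 96 + 1 = 97

XCVII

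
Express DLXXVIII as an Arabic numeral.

DLXXVIII: D=500, L=50, X=10, X=10, V=5, I=1, I=1, I=1
500 + 50 + 10 + 10 + 5 + 1 + 1 + 1 = 578

578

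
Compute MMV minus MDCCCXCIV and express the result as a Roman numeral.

MMV = 2005
MDCCCXCIV = 1894
2005 - 1894 = 111

CXI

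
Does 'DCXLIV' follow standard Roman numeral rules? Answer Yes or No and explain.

'DCXLIV': Check the rules: uses only the symbols I, V, X, L, C, D, M; no symbol is repeated more than three times in a row; V, L and D each appear at most once; the only places a smaller symbol precedes a larger one are the allowed subtractive pairs XL, IV, the symbol right after such a pair (if any) is smaller than the pair's first symbol, and otherwise the values never increase from left to right. Value: D (500) + C (100) + XL (40) + IV (4) = 644. So it is a valid standard Roman numeral.

Yes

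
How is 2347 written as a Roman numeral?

Convert 2347 to Roman numerals:
  2347 contains 2×1000 (MM)
  347 contains 3×100 (CCC)
  47 contains 1×40 (XL)
  7 contains 1×5 (V)
  2 contains 2×1 (II)

MMCCCXLVII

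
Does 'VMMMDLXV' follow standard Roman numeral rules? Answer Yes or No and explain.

'VMMMDLXV': V should not appear more than once

No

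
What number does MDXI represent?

MDXI: M=1000, D=500, X=10, I=1
1000 + 500 + 10 + 1 = 1511

1511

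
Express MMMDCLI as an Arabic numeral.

MMMDCLI: M=1000, M=1000, M=1000, D=500, C=100, L=50, I=1
1000 + 1000 + 1000 + 500 + 100 + 50 + 1 = 3651

3651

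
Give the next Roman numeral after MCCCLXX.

MCCCLXX = 1370; next is 1371

MCCCLXXI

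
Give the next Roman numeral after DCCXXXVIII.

DCCXXXVIII = 738, so the next integer is 738 + 1 = 739

DCCXXXIX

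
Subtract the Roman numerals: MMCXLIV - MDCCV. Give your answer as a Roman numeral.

MMCXLIV = 2144
MDCCV = 1705
2144 - 1705 = 439

CDXXXIX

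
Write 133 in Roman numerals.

Convert 133 to Roman numerals:
  133 contains 1×100 (C)
  33 contains 3×10 (XXX)
  3 contains 3×1 (III)

CXXXIII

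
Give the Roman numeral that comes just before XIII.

XIII = 13, so the previous integer is 13 - 1 = 12

XII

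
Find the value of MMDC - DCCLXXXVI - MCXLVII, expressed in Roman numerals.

MMDC = 2600, DCCLXXXVI = 786, MCXLVII = 1147
2600 - 786 = 1814
1814 - 1147 = 667

DCLXVII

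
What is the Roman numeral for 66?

Convert 66 to Roman numerals:
  66 contains 1×50 (L)
  16 contains 1×10 (X)
  6 contains 1×5 (V)
  1 contains 1×1 (I)

LXVI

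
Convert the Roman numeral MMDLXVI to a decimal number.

MMDLXVI: M=1000, M=1000, D=500, L=50, X=10, V=5, I=1
1000 + 1000 + 500 + 50 + 10 + 5 + 1 = 2566

2566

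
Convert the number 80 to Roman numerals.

Convert 80 to Roman numerals:
  80 contains 1×50 (L)
  30 contains 3×10 (XXX)

LXXX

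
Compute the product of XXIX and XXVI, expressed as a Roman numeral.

XXIX = 29
XXVI = 26
29 × 26 = 754

DCCLIV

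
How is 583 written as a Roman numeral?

Convert 583 to Roman numerals:
  583 contains 1×500 (D)
  83 contains 1×50 (L)
  33 contains 3×10 (XXX)
  3 contains 3×1 (III)

DLXXXIII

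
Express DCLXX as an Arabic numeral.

DCLXX: D=500, C=100, L=50, X=10, X=10
500 + 100 + 50 + 10 + 10 = 670

670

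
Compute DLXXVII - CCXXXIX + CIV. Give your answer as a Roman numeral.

DLXXVII = 577, CCXXXIX = 239, CIV = 104
577 - 239 = 338
338 + 104 = 442

CDXLII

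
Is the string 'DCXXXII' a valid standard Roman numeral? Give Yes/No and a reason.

'DCXXXII': Check the rules: uses only the symbols I, V, X, L, C, D, M; no symbol is repeated more than three times in a row; V, L and D each appear at most once; no smaller symbol precedes a larger one (values never increase from left to right). Value: D (500) + C (100) + X (10) + X (10) + X (10) + I (1) + I (1) = 632. So it is a valid standard Roman numeral.

Yes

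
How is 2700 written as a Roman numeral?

Convert 2700 to Roman numerals:
  2700 contains 2×1000 (MM)
  700 contains 1×500 (D)
  200 contains 2×100 (CC)

MMDCC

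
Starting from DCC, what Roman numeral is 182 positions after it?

DCC = 700
700 + 182 = 882

DCCCLXXXII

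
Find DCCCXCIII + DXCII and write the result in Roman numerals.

DCCCXCIII = 893
DXCII = 592
893 + 592 = 1485

MCDLXXXV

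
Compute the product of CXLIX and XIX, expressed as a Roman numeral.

CXLIX = 149
XIX = 19
149 × 19 = 2831

MMDCCCXXXI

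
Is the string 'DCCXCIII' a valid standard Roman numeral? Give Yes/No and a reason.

'DCCXCIII': Check the rules: uses only the symbols I, V, X, L, C, D, M; no symbol is repeated more than three times in a row; V, L and D each appear at most once; the only place a smaller symbol precedes a larger one is the allowed subtractive pair XC, the symbol right after such a pair (if any) is smaller than the pair's first symbol, and otherwise the values never increase from left to right. Value: D (500) + C (100) + C (100) + XC (90) + I (1) + I (1) + I (1) = 793. So it is a valid standard Roman numeral.

Yes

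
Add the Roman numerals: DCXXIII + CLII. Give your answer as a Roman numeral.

DCXXIII = 623
CLII = 152
623 + 152 = 775

DCCLXXV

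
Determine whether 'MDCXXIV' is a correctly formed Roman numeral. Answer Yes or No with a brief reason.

'MDCXXIV': Check the rules: uses only the symbols I, V, X, L, C, D, M; no symbol is repeated more than three times in a row; V, L and D each appear at most once; the only place a smaller symbol precedes a larger one is the allowed subtractive pair IV, the symbol right after such a pair (if any) is smaller than the pair's first symbol, and otherwise the values never increase from left to right. Value: M (1000) + D (500) + C (100) + X (10) + X (10) + IV (4) = 1624. So it is a valid standard Roman numeral.

Yes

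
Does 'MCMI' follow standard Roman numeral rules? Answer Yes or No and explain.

'MCMI': Check the rules: uses only the symbols I, V, X, L, C, D, M; no symbol is repeated more than three times in a row; V, L and D each appear at most once; the only place a smaller symbol precedes a larger one is the allowed subtractive pair CM, the symbol right after such a pair (if any) is smaller than the pair's first symbol, and otherwise the values never increase from left to right. Value: M (1000) + CM (900) + I (1) = 1901. So it is a valid standard Roman numeral.

Yes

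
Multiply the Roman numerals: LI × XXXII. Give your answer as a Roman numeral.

LI = 51
XXXII = 32
51 × 32 = 1632

MDCXXXII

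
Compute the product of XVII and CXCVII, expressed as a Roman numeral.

XVII = 17
CXCVII = 197
17 × 197 = 3349

MMMCCCXLIX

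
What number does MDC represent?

MDC: M=1000, D=500, C=100
1000 + 500 + 100 = 1600

1600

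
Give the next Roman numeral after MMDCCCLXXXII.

MMDCCCLXXXII = 2882; next is 2883

MMDCCCLXXXIII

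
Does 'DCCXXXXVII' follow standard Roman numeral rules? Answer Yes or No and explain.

'DCCXXXXVII': More than 3 consecutive X's

No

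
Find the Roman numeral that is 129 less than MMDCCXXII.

MMDCCXXII = 2722
2722 - 129 = 2593

MMDXCIII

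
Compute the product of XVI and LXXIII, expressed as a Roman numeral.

XVI = 16
LXXIII = 73
16 × 73 = 1168

MCLXVIII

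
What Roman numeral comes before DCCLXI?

DCCLXI = 761, so the previous integer is 761 - 1 = 760

DCCLX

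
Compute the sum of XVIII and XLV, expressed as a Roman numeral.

XVIII = 18
XLV = 45
18 + 45 = 63

LXIII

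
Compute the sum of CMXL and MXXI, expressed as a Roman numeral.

CMXL = 940
MXXI = 1021
940 + 1021 = 1961

MCMLXI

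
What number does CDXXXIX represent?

CDXXXIX: CD=400, X=10, X=10, X=10, IX=9
400 + 10 + 10 + 10 + 9 = 439

439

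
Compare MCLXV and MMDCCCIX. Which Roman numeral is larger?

MCLXV = 1165
MMDCCCIX = 2809
2809 is larger

MMDCCCIX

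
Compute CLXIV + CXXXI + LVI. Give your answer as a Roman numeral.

CLXIV = 164, CXXXI = 131, LVI = 56
164 + 131 = 295
295 + 56 = 351

CCCLI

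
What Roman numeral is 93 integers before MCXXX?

MCXXX = 1130
1130 - 93 = 1037

MXXXVII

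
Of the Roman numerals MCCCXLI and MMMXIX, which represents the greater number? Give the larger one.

MCCCXLI = 1341
MMMXIX = 3019
3019 is larger

MMMXIX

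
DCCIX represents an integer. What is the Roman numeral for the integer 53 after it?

DCCIX = 709
709 + 53 = 762

DCCLXII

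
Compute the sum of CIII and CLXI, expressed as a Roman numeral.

CIII = 103
CLXI = 161
103 + 161 = 264

CCLXIV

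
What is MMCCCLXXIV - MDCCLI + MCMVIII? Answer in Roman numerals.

MMCCCLXXIV = 2374, MDCCLI = 1751, MCMVIII = 1908
2374 - 1751 = 623
623 + 1908 = 2531

MMDXXXI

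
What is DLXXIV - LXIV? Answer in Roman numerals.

DLXXIV = 574
LXIV = 64
574 - 64 = 510

DX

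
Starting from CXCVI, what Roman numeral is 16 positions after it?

CXCVI = 196
196 + 16 = 212

CCXII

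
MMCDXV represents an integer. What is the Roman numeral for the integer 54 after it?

MMCDXV = 2415
2415 + 54 = 2469

MMCDLXIX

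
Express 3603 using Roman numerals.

Convert 3603 to Roman numerals:
  3603 contains 3×1000 (MMM)
  603 contains 1×500 (D)
  103 contains 1×100 (C)
  3 contains 3×1 (III)

MMMDCIII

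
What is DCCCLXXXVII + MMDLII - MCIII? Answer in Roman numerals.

DCCCLXXXVII = 887, MMDLII = 2552, MCIII = 1103
887 + 2552 = 3439
3439 - 1103 = 2336

MMCCCXXXVI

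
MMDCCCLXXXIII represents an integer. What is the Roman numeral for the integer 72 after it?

MMDCCCLXXXIII = 2883
2883 + 72 = 2955

MMCMLV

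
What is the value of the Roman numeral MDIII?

MDIII: M=1000, D=500, I=1, I=1, I=1
1000 + 500 + 1 + 1 + 1 = 1503

1503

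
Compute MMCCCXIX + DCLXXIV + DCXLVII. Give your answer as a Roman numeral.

MMCCCXIX = 2319, DCLXXIV = 674, DCXLVII = 647
2319 + 674 = 2993
2993 + 647 = 3640

MMMDCXL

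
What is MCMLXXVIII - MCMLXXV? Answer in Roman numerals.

MCMLXXVIII = 1978
MCMLXXV = 1975
1978 - 1975 = 3

III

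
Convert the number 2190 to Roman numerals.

Convert 2190 to Roman numerals:
  2190 contains 2×1000 (MM)
  190 contains 1×100 (C)
  90 contains 1×90 (XC)

MMCXC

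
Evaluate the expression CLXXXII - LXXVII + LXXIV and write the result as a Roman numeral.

CLXXXII = 182, LXXVII = 77, LXXIV = 74
182 - 77 = 105
105 + 74 = 179

CLXXIX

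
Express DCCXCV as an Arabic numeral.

DCCXCV: D=500, C=100, C=100, XC=90, V=5
500 + 100 + 100 + 90 + 5 = 795

795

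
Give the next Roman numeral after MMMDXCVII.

MMMDXCVII = 3597; next is 3598

MMMDXCVIII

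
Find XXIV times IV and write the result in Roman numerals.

XXIV = 24
IV = 4
24 × 4 = 96

XCVI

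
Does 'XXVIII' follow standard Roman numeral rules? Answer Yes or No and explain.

'XXVIII': Check the rules: uses only the symbols I, V, X, L, C, D, M; no symbol is repeated more than three times in a row; V, L and D each appear at most once; no smaller symbol precedes a larger one (values never increase from left to right). Value: X (10) + X (10) + V (5) + I (1) + I (1) + I (1) = 28. So it is a valid standard Roman numeral.

Yes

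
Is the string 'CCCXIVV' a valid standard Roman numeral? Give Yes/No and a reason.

'CCCXIVV': V should not appear more than once

No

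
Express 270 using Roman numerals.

Convert 270 to Roman numerals:
  270 contains 2×100 (CC)
  70 contains 1×50 (L)
  20 contains 2×10 (XX)

CCLXX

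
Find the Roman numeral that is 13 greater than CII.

CII = 102
102 + 13 = 115

CXV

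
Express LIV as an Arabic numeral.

LIV: L=50, IV=4
50 + 4 = 54

54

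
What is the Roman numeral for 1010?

Convert 1010 to Roman numerals:
  1010 contains 1×1000 (M)
  10 contains 1×10 (X)

MX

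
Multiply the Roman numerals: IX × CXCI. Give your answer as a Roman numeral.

IX = 9
CXCI = 191
9 × 191 = 1719

MDCCXIX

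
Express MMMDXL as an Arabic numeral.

MMMDXL: M=1000, M=1000, M=1000, D=500, XL=40
1000 + 1000 + 1000 + 500 + 40 = 3540

3540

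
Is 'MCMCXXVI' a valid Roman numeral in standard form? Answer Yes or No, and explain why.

'MCMCXXVI': C cannot come right after the subtractive pair CM: once C is subtracted in CM, the next symbol must be smaller than C

No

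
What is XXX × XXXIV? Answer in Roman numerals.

XXX = 30
XXXIV = 34
30 × 34 = 1020

MXX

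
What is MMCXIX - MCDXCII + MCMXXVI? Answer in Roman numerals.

MMCXIX = 2119, MCDXCII = 1492, MCMXXVI = 1926
2119 - 1492 = 627
627 + 1926 = 2553

MMDLIII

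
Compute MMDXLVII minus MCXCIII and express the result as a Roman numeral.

MMDXLVII = 2547
MCXCIII = 1193
2547 - 1193 = 1354

MCCCLIV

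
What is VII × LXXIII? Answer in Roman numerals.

VII = 7
LXXIII = 73
7 × 73 = 511

DXI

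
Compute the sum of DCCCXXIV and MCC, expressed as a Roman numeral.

DCCCXXIV = 824
MCC = 1200
824 + 1200 = 2024

MMXXIV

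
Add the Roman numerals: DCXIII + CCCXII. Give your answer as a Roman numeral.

DCXIII = 613
CCCXII = 312
613 + 312 = 925

CMXXV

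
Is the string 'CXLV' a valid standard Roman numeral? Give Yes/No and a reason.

'CXLV': Check the rules: uses only the symbols I, V, X, L, C, D, M; no symbol is repeated more than three times in a row; V, L and D each appear at most once; the only place a smaller symbol precedes a larger one is the allowed subtractive pair XL, the symbol right after such a pair (if any) is smaller than the pair's first symbol, and otherwise the values never increase from left to right. Value: C (100) + XL (40) + V (5) = 145. So it is a valid standard Roman numeral.

Yes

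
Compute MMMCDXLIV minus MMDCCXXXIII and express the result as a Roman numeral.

MMMCDXLIV = 3444
MMDCCXXXIII = 2733
3444 - 2733 = 711

DCCXI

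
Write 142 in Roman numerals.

Convert 142 to Roman numerals:
  142 contains 1×100 (C)
  42 contains 1×40 (XL)
  2 contains 2×1 (II)

CXLII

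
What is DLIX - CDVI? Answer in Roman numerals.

DLIX = 559
CDVI = 406
559 - 406 = 153

CLIII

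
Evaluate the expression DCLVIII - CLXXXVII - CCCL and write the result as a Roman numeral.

DCLVIII = 658, CLXXXVII = 187, CCCL = 350
658 - 187 = 471
471 - 350 = 121

CXXI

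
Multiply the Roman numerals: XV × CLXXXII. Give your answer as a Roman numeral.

XV = 15
CLXXXII = 182
15 × 182 = 2730

MMDCCXXX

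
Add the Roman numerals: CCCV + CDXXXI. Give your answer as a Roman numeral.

CCCV = 305
CDXXXI = 431
305 + 431 = 736

DCCXXXVI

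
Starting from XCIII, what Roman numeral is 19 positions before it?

XCIII = 93
93 - 19 = 74

LXXIV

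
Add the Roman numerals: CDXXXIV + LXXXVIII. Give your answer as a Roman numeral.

CDXXXIV = 434
LXXXVIII = 88
434 + 88 = 522

DXXII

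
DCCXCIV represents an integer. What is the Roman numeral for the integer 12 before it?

DCCXCIV = 794
794 - 12 = 782

DCCLXXXII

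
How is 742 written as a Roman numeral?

Convert 742 to Roman numerals:
  742 contains 1×500 (D)
  242 contains 2×100 (CC)
  42 contains 1×40 (XL)
  2 contains 2×1 (II)

DCCXLII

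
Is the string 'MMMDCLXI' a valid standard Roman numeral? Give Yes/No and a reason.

'MMMDCLXI': Check the rules: uses only the symbols I, V, X, L, C, D, M; no symbol is repeated more than three times in a row; V, L and D each appear at most once; no smaller symbol precedes a larger one (values never increase from left to right). Value: M (1000) + M (1000) + M (1000) + D (500) + C (100) + L (50) + X (10) + I (1) = 3661. So it is a valid standard Roman numeral.

Yes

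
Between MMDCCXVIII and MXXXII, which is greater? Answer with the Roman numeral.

MMDCCXVIII = 2718
MXXXII = 1032
2718 is larger

MMDCCXVIII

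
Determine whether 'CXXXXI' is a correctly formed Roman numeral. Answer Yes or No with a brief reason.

'CXXXXI': More than 3 consecutive X's

No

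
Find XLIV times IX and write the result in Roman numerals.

XLIV = 44
IX = 9
44 × 9 = 396

CCCXCVI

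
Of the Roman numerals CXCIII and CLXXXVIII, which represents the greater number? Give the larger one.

CXCIII = 193
CLXXXVIII = 188
193 is larger

CXCIII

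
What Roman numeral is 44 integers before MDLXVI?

MDLXVI = 1566
1566 - 44 = 1522

MDXXII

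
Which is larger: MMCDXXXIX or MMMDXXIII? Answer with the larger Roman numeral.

MMCDXXXIX = 2439
MMMDXXIII = 3523
3523 is larger

MMMDXXIII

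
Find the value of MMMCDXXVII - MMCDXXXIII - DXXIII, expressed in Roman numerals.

MMMCDXXVII = 3427, MMCDXXXIII = 2433, DXXIII = 523
3427 - 2433 = 994
994 - 523 = 471

CDLXXI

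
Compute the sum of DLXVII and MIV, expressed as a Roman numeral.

DLXVII = 567
MIV = 1004
567 + 1004 = 1571

MDLXXI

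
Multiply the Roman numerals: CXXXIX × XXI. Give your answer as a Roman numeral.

CXXXIX = 139
XXI = 21
139 × 21 = 2919

MMCMXIX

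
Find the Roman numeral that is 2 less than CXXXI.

CXXXI = 131
131 - 2 = 129

CXXIX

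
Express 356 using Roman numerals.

Convert 356 to Roman numerals:
  356 contains 3×100 (CCC)
  56 contains 1×50 (L)
  6 contains 1×5 (V)
  1 contains 1×1 (I)

CCCLVI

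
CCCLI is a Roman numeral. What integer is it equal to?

CCCLI: C=100, C=100, C=100, L=50, I=1
100 + 100 + 100 + 50 + 1 = 351

351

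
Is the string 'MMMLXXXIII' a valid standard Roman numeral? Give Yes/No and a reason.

'MMMLXXXIII': Check the rules: uses only the symbols I, V, X, L, C, D, M; no symbol is repeated more than three times in a row; V, L and D each appear at most once; no smaller symbol precedes a larger one (values never increase from left to right). Value: M (1000) + M (1000) + M (1000) + L (50) + X (10) + X (10) + X (10) + I (1) + I (1) + I (1) = 3083. So it is a valid standard Roman numeral.

Yes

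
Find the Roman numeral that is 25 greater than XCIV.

XCIV = 94
94 + 25 = 119

CXIX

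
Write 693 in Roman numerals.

Convert 693 to Roman numerals:
  693 contains 1×500 (D)
  193 contains 1×100 (C)
  93 contains 1×90 (XC)
  3 contains 3×1 (III)

DCXCIII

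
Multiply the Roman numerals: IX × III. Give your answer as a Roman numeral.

IX = 9
III = 3
9 × 3 = 27

XXVII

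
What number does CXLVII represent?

CXLVII: C=100, XL=40, V=5, I=1, I=1
100 + 40 + 5 + 1 + 1 = 147

147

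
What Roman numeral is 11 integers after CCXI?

CCXI = 211
211 + 11 = 222

CCXXII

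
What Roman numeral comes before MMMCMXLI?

MMMCMXLI = 3941, so the previous integer is 3941 - 1 = 3940

MMMCMXL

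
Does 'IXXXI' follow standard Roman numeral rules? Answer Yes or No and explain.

'IXXXI': I (position 1) comes before the larger symbol X (position 3) without being directly in front of it as a subtractive pair; apart from IV, IX, XL, XC, CD and CM, symbols must go from largest to smallest

No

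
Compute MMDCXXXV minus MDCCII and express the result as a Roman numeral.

MMDCXXXV = 2635
MDCCII = 1702
2635 - 1702 = 933

CMXXXIII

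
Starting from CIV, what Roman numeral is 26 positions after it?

CIV = 104
104 + 26 = 130

CXXX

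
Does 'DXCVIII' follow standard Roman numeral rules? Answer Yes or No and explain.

'DXCVIII': Check the rules: uses only the symbols I, V, X, L, C, D, M; no symbol is repeated more than three times in a row; V, L and D each appear at most once; the only place a smaller symbol precedes a larger one is the allowed subtractive pair XC, the symbol right after such a pair (if any) is smaller than the pair's first symbol, and otherwise the values never increase from left to right. Value: D (500) + XC (90) + V (5) + I (1) + I (1) + I (1) = 598. So it is a valid standard Roman numeral.

Yes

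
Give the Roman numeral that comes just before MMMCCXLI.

MMMCCXLI = 3241; previous is 3240

MMMCCXL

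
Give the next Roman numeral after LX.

LX = 60; next is 61

LXI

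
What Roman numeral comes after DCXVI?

DCXVI = 616; next is 617

DCXVII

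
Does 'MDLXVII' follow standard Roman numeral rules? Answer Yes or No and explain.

'MDLXVII': Check the rules: uses only the symbols I, V, X, L, C, D, M; no symbol is repeated more than three times in a row; V, L and D each appear at most once; no smaller symbol precedes a larger one (values never increase from left to right). Value: M (1000) + D (500) + L (50) + X (10) + V (5) + I (1) + I (1) = 1567. So it is a valid standard Roman numeral.

Yes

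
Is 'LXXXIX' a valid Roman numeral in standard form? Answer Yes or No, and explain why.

'LXXXIX': Check the rules: uses only the symbols I, V, X, L, C, D, M; no symbol is repeated more than three times in a row; V, L and D each appear at most once; the only place a smaller symbol precedes a larger one is the allowed subtractive pair IX, the symbol right after such a pair (if any) is smaller than the pair's first symbol, and otherwise the values never increase from left to right. Value: L (50) + X (10) + X (10) + X (10) + IX (9) = 89. So it is a valid standard Roman numeral.

Yes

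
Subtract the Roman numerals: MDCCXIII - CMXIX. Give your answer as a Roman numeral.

MDCCXIII = 1713
CMXIX = 919
1713 - 919 = 794

DCCXCIV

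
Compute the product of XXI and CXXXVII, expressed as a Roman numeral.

XXI = 21
CXXXVII = 137
21 × 137 = 2877

MMDCCCLXXVII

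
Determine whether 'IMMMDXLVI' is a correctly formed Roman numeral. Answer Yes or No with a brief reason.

'IMMMDXLVI': Invalid subtractive combination: IM

No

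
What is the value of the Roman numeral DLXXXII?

DLXXXII: D=500, L=50, X=10, X=10, X=10, I=1, I=1
500 + 50 + 10 + 10 + 10 + 1 + 1 = 582

582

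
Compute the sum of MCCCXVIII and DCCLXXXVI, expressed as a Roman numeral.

MCCCXVIII = 1318
DCCLXXXVI = 786
1318 + 786 = 2104

MMCIV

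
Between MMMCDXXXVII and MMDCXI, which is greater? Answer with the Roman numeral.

MMMCDXXXVII = 3437
MMDCXI = 2611
3437 is larger

MMMCDXXXVII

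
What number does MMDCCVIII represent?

MMDCCVIII: M=1000, M=1000, D=500, C=100, C=100, V=5, I=1, I=1, I=1
1000 + 1000 + 500 + 100 + 100 + 5 + 1 + 1 + 1 = 2708

2708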